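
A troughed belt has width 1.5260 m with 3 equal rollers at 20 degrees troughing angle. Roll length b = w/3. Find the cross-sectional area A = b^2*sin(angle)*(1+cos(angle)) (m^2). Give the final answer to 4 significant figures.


b = 1.5260/3 = 0.508667 m
A = 0.508667^2 * sin(20 deg) * (1 + cos(20 deg))
A = 0.1717 m^2


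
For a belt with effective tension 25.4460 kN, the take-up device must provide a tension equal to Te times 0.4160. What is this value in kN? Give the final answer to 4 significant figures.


T_tu = 25.4460 * 0.4160
T_tu = 10.59 kN


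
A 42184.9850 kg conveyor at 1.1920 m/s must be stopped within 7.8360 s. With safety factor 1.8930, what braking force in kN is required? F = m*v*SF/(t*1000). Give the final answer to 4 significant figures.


F = 42184.9850 * 1.1920 / 7.8360 * 1.8930 / 1000
F = 12.15 kN


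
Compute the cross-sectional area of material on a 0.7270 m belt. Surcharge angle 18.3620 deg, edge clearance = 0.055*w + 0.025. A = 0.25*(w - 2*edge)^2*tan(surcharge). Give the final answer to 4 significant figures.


edge = 0.055*0.7270 + 0.025 = 0.064985 m
ew = 0.7270 - 2*0.064985 = 0.59703 m
A = 0.25 * 0.59703^2 * tan(18.3620 deg)
A = 0.02958 m^2


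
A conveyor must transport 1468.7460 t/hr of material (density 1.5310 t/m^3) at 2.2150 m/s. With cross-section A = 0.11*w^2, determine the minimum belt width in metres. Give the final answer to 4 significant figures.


A_req = 1468.7460 / (2.2150 * 1.5310 * 3600) = 0.120308 m^2
w = sqrt(0.120308 / 0.11)
w = 1.046 m


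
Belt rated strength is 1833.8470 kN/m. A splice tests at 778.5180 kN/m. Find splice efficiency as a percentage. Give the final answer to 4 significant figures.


Eff = 778.5180 / 1833.8470 * 100
Eff = 42.45 %


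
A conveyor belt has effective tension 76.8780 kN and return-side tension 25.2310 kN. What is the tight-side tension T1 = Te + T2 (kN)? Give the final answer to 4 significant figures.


T1 = Te + T2 = 76.8780 + 25.2310
T1 = 102.1 kN


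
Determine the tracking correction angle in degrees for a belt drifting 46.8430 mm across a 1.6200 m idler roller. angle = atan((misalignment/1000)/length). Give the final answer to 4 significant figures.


misalign_m = 46.8430 / 1000 = 0.046843 m
angle = atan(0.046843 / 1.6200)
angle = 1.656 deg


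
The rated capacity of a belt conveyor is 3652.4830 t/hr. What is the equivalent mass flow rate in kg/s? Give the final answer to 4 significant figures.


m_dot = 3652.4830 * 1000 / 3600
m_dot = 1015 kg/s


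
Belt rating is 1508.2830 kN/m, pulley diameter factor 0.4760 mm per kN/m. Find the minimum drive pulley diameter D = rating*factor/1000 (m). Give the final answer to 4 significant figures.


D = 1508.2830 * 0.4760 / 1000
D = 0.7179 m


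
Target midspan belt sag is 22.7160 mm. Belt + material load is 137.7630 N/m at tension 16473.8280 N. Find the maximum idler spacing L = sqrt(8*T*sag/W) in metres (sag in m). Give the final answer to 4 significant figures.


sag = 22.7160/1000 = 0.022716 m
L = sqrt(8 * 16473.8280 * 0.022716 / 137.7630)
L = 4.662 m


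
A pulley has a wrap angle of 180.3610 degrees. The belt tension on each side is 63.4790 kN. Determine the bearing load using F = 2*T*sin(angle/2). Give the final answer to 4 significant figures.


F = 2 * 63.4790 * sin(180.3610/2 deg)
F = 127.0 kN


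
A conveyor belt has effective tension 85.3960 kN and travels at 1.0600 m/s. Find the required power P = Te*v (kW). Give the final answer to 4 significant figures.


P = Te * v = 85.3960 * 1.0600
P = 90.52 kW


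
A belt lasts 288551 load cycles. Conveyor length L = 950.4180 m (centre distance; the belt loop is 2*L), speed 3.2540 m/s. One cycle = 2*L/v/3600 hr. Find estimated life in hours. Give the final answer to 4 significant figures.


cycle_time = 2 * 950.4180 / 3.2540 / 3600 = 0.162265 hr
life = 288551 * 0.162265 = 46820 hours


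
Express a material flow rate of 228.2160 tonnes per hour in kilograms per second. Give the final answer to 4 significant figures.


m_dot = 228.2160 * 1000 / 3600
m_dot = 63.39 kg/s


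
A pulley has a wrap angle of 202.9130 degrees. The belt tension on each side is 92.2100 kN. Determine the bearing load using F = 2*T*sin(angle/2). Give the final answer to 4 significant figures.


F = 2 * 92.2100 * sin(202.9130/2 deg)
F = 180.7 kN


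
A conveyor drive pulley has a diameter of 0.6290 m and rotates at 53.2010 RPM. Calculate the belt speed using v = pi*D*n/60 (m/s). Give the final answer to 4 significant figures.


v = pi * 0.6290 * 53.2010 / 60
v = 1.752 m/s


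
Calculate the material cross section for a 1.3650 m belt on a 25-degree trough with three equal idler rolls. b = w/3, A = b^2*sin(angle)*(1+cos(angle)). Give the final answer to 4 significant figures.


b = 1.3650/3 = 0.455 m
A = 0.455^2 * sin(25 deg) * (1 + cos(25 deg))
A = 0.1668 m^2


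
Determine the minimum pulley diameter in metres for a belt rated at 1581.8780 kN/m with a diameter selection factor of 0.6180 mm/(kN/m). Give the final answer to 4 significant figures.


D = 1581.8780 * 0.6180 / 1000
D = 0.9776 m


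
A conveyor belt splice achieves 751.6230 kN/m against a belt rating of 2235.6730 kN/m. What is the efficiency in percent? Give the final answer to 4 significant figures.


Eff = 751.6230 / 2235.6730 * 100
Eff = 33.62 %


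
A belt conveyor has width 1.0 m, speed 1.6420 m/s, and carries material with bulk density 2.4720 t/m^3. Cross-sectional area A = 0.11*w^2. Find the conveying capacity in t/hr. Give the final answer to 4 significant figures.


A = 0.11 * 1.0^2 = 0.11 m^2
C = 0.11 * 1.6420 * 2.4720 * 3600
C = 1607 t/hr


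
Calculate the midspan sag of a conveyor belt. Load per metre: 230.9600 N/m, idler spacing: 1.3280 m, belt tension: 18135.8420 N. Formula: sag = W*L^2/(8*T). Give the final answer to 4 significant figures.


sag = 230.9600 * 1.3280^2 / (8 * 18135.8420)
sag = 0.002807 m


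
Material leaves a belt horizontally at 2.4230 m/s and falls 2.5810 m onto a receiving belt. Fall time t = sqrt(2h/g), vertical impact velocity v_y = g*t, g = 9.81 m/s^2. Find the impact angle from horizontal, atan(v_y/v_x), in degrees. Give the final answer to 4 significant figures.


t = sqrt(2*2.5810/9.81) = 0.725395 s
v_y = 9.81 * 0.725395 = 7.11612 m/s
angle = atan(7.11612 / 2.4230) = 71.20 deg


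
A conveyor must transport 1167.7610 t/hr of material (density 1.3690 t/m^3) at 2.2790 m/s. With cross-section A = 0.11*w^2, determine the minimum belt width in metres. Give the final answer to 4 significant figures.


A_req = 1167.7610 / (2.2790 * 1.3690 * 3600) = 0.103969 m^2
w = sqrt(0.103969 / 0.11)
w = 0.9722 m


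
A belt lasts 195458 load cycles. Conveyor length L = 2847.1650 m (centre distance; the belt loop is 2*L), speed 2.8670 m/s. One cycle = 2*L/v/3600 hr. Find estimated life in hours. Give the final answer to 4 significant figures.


cycle_time = 2 * 2847.1650 / 2.8670 / 3600 = 0.551712 hr
life = 195458 * 0.551712 = 107800 hours


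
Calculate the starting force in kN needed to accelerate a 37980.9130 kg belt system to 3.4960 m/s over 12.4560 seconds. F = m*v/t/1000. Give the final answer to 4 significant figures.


F = 37980.9130 * 3.4960 / 12.4560 / 1000
F = 10.66 kN


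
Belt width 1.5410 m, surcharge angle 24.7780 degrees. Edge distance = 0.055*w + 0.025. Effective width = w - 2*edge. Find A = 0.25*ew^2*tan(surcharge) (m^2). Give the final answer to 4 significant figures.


edge = 0.055*1.5410 + 0.025 = 0.109755 m
ew = 1.5410 - 2*0.109755 = 1.32149 m
A = 0.25 * 1.32149^2 * tan(24.7780 deg)
A = 0.2015 m^2


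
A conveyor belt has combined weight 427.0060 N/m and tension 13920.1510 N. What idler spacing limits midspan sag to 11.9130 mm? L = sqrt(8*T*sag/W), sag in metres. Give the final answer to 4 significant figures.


sag = 11.9130/1000 = 0.011913 m
L = sqrt(8 * 13920.1510 * 0.011913 / 427.0060)
L = 1.763 m


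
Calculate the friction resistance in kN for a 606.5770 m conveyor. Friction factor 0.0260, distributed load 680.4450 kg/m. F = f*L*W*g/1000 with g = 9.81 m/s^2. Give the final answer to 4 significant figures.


F = 0.0260 * 606.5770 * 680.4450 * 9.81 / 1000
F = 105.3 kN


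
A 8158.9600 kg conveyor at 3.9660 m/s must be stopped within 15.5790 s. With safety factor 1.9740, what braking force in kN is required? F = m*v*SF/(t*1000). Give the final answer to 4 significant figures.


F = 8158.9600 * 3.9660 / 15.5790 * 1.9740 / 1000
F = 4.100 kN


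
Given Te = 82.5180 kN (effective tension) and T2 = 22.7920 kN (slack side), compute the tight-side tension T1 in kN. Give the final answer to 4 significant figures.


T1 = Te + T2 = 82.5180 + 22.7920
T1 = 105.3 kN


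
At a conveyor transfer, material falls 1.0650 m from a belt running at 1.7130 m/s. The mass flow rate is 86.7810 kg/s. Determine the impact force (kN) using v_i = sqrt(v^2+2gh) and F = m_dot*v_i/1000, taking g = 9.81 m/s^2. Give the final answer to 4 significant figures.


v_i = sqrt(1.7130^2 + 2*9.81*1.0650) = 4.88156 m/s
F = 86.7810 * 4.88156 / 1000
F = 0.4236 kN


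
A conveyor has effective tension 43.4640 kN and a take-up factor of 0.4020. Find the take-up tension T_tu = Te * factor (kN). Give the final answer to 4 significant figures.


T_tu = 43.4640 * 0.4020
T_tu = 17.47 kN


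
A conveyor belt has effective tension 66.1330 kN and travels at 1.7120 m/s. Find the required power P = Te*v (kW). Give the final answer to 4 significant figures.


P = Te * v = 66.1330 * 1.7120
P = 113.2 kW


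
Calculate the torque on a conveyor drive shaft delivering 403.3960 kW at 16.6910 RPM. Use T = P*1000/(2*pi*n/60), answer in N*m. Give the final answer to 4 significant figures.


omega = 2*pi*16.6910/60 = 1.74788 rad/s
T = 403.3960*1000 / 1.74788
T = 230800 N*m


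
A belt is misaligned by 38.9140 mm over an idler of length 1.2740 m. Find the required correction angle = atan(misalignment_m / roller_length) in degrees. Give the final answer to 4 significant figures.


misalign_m = 38.9140 / 1000 = 0.038914 m
angle = atan(0.038914 / 1.2740)
angle = 1.750 deg


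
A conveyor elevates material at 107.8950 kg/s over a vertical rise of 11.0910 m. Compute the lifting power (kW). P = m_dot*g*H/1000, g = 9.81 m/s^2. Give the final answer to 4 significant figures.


P = 107.8950 * 9.81 * 11.0910 / 1000
P = 11.74 kW


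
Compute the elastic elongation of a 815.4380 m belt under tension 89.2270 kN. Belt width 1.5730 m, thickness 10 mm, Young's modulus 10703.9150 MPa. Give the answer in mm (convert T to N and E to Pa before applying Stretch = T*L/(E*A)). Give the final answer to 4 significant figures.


A = 1.5730 * 0.01 = 0.01573 m^2
Stretch = 89.2270*1000 * 815.4380 / (10703.9150e6 * 0.01573) * 1000
Stretch = 432.1 mm


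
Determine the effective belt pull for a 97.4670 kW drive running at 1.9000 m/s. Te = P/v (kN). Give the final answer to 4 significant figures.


Te = P / v = 97.4670 / 1.9000
Te = 51.30 kN


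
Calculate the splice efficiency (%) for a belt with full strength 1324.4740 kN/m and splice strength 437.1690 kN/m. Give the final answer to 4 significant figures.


Eff = 437.1690 / 1324.4740 * 100
Eff = 33.01 %


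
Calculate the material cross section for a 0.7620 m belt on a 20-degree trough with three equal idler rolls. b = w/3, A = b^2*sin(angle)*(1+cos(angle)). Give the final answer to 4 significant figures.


b = 0.7620/3 = 0.254 m
A = 0.254^2 * sin(20 deg) * (1 + cos(20 deg))
A = 0.04280 m^2


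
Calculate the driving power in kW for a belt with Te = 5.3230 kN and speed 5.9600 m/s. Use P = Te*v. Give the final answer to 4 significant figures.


P = Te * v = 5.3230 * 5.9600
P = 31.73 kW


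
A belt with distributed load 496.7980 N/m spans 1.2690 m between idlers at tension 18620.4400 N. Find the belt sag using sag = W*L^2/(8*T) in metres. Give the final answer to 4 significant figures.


sag = 496.7980 * 1.2690^2 / (8 * 18620.4400)
sag = 0.005371 m


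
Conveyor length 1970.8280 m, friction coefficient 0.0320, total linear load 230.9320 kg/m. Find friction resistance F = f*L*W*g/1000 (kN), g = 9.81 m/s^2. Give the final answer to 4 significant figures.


F = 0.0320 * 1970.8280 * 230.9320 * 9.81 / 1000
F = 142.9 kN


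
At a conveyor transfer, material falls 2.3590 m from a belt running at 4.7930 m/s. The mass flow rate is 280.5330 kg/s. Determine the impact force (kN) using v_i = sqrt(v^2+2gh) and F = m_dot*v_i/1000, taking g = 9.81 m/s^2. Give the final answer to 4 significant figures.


v_i = sqrt(4.7930^2 + 2*9.81*2.3590) = 8.32204 m/s
F = 280.5330 * 8.32204 / 1000
F = 2.335 kN


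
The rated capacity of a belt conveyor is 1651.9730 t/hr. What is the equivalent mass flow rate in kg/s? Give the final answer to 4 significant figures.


m_dot = 1651.9730 * 1000 / 3600
m_dot = 458.9 kg/s


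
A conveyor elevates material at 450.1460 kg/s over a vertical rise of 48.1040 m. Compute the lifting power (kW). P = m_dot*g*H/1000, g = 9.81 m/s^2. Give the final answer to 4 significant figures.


P = 450.1460 * 9.81 * 48.1040 / 1000
P = 212.4 kW


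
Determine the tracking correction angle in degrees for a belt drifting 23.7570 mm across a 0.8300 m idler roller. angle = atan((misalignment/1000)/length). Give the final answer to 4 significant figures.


misalign_m = 23.7570 / 1000 = 0.023757 m
angle = atan(0.023757 / 0.8300)
angle = 1.640 deg


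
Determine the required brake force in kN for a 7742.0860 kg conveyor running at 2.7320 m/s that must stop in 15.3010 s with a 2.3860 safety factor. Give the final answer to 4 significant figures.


F = 7742.0860 * 2.7320 / 15.3010 * 2.3860 / 1000
F = 3.298 kN


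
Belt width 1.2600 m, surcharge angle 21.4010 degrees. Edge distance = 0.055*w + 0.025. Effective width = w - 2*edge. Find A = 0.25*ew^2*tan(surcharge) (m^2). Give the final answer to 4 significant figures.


edge = 0.055*1.2600 + 0.025 = 0.0943 m
ew = 1.2600 - 2*0.0943 = 1.0714 m
A = 0.25 * 1.0714^2 * tan(21.4010 deg)
A = 0.1125 m^2


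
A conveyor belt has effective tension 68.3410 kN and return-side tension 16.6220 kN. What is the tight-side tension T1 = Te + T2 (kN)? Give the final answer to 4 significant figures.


T1 = Te + T2 = 68.3410 + 16.6220
T1 = 84.96 kN


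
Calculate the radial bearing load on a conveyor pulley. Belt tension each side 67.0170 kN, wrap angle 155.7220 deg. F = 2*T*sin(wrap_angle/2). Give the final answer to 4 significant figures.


F = 2 * 67.0170 * sin(155.7220/2 deg)
F = 131.0 kN


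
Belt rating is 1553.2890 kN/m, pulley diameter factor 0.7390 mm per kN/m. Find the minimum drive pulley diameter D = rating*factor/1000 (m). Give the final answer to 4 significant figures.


D = 1553.2890 * 0.7390 / 1000
D = 1.148 m


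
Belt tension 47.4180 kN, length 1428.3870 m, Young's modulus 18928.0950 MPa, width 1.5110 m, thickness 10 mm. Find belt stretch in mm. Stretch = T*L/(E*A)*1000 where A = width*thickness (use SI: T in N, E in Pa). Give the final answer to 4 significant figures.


A = 1.5110 * 0.01 = 0.01511 m^2
Stretch = 47.4180*1000 * 1428.3870 / (18928.0950e6 * 0.01511) * 1000
Stretch = 236.8 mm


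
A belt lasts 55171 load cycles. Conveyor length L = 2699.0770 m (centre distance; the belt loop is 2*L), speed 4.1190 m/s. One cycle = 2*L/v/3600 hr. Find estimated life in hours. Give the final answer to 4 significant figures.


cycle_time = 2 * 2699.0770 / 4.1190 / 3600 = 0.364042 hr
life = 55171 * 0.364042 = 20080 hours


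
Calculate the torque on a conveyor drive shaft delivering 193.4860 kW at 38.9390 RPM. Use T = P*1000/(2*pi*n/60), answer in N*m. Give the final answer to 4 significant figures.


omega = 2*pi*38.9390/60 = 4.07768 rad/s
T = 193.4860*1000 / 4.07768
T = 47450 N*m


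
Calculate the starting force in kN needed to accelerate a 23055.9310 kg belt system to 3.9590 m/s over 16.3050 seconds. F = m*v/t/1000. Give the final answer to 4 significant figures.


F = 23055.9310 * 3.9590 / 16.3050 / 1000
F = 5.598 kN


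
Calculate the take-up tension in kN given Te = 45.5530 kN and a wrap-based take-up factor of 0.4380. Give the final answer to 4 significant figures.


T_tu = 45.5530 * 0.4380
T_tu = 19.95 kN


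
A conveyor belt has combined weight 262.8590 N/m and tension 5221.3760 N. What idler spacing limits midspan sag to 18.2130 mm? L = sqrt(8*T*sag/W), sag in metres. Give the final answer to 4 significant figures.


sag = 18.2130/1000 = 0.018213 m
L = sqrt(8 * 5221.3760 * 0.018213 / 262.8590)
L = 1.701 m


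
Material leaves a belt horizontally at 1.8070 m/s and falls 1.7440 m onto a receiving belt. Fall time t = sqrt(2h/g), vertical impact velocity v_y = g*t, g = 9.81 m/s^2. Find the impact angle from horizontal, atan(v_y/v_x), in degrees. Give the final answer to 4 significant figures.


t = sqrt(2*1.7440/9.81) = 0.596285 s
v_y = 9.81 * 0.596285 = 5.84956 m/s
angle = atan(5.84956 / 1.8070) = 72.83 deg


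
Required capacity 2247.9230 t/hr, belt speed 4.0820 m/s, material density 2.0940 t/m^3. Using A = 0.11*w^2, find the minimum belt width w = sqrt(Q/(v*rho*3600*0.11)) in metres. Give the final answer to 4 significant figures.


A_req = 2247.9230 / (4.0820 * 2.0940 * 3600) = 0.0730515 m^2
w = sqrt(0.0730515 / 0.11)
w = 0.8149 m


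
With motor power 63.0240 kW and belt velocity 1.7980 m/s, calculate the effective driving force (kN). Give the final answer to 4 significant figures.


Te = P / v = 63.0240 / 1.7980
Te = 35.05 kN


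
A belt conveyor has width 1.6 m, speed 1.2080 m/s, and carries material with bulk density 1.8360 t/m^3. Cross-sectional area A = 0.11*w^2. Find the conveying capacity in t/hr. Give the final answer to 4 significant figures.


A = 0.11 * 1.6^2 = 0.2816 m^2
C = 0.2816 * 1.2080 * 1.8360 * 3600
C = 2248 t/hr


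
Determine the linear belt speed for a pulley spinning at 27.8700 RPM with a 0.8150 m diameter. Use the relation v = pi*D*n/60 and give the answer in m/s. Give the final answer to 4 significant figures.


v = pi * 0.8150 * 27.8700 / 60
v = 1.189 m/s


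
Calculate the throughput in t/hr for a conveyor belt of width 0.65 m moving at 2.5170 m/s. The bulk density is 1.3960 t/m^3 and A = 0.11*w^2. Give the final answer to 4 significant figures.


A = 0.11 * 0.65^2 = 0.046475 m^2
C = 0.046475 * 2.5170 * 1.3960 * 3600
C = 587.9 t/hr


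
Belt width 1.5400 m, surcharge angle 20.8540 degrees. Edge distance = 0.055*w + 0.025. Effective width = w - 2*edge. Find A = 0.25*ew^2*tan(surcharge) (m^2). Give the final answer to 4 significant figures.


edge = 0.055*1.5400 + 0.025 = 0.1097 m
ew = 1.5400 - 2*0.1097 = 1.3206 m
A = 0.25 * 1.3206^2 * tan(20.8540 deg)
A = 0.1661 m^2


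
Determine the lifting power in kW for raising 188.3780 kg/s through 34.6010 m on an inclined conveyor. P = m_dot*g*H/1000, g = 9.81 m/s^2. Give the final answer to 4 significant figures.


P = 188.3780 * 9.81 * 34.6010 / 1000
P = 63.94 kW


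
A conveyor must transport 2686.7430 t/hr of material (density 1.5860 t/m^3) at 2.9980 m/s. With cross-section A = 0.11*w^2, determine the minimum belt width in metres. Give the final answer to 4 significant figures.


A_req = 2686.7430 / (2.9980 * 1.5860 * 3600) = 0.15696 m^2
w = sqrt(0.15696 / 0.11)
w = 1.195 m


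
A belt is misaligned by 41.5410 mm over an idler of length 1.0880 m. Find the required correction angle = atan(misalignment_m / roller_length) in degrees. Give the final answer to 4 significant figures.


misalign_m = 41.5410 / 1000 = 0.041541 m
angle = atan(0.041541 / 1.0880)
angle = 2.187 deg


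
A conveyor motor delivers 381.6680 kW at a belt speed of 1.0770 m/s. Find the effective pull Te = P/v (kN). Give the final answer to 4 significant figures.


Te = P / v = 381.6680 / 1.0770
Te = 354.4 kN


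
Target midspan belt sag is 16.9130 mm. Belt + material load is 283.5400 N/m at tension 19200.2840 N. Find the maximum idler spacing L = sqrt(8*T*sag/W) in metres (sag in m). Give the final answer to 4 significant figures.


sag = 16.9130/1000 = 0.016913 m
L = sqrt(8 * 19200.2840 * 0.016913 / 283.5400)
L = 3.027 m


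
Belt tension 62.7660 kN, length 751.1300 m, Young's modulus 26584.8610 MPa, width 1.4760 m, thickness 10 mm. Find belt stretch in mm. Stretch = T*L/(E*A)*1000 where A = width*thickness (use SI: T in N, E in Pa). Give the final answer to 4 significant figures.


A = 1.4760 * 0.01 = 0.01476 m^2
Stretch = 62.7660*1000 * 751.1300 / (26584.8610e6 * 0.01476) * 1000
Stretch = 120.1 mm


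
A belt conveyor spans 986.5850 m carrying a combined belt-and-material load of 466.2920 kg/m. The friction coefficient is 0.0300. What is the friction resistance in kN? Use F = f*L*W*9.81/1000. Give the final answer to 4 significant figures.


F = 0.0300 * 986.5850 * 466.2920 * 9.81 / 1000
F = 135.4 kN


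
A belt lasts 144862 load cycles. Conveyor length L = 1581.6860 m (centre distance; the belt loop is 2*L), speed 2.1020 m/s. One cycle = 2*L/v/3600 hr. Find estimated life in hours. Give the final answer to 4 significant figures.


cycle_time = 2 * 1581.6860 / 2.1020 / 3600 = 0.418037 hr
life = 144862 * 0.418037 = 60560 hours


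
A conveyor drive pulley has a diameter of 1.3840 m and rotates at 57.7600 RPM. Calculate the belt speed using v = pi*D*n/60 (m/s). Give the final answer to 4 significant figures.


v = pi * 1.3840 * 57.7600 / 60
v = 4.186 m/s


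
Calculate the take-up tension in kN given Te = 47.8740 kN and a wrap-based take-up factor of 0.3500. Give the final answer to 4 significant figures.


T_tu = 47.8740 * 0.3500
T_tu = 16.76 kN


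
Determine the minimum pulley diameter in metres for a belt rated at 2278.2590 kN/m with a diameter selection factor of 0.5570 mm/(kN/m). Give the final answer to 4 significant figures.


D = 2278.2590 * 0.5570 / 1000
D = 1.269 m


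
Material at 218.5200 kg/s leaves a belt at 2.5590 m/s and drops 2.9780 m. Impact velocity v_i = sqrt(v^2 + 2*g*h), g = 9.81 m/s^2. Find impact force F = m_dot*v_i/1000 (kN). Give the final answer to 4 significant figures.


v_i = sqrt(2.5590^2 + 2*9.81*2.9780) = 8.06082 m/s
F = 218.5200 * 8.06082 / 1000
F = 1.761 kN


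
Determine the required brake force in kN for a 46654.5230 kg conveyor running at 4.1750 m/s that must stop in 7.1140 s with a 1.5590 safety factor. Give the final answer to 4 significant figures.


F = 46654.5230 * 4.1750 / 7.1140 * 1.5590 / 1000
F = 42.69 kN


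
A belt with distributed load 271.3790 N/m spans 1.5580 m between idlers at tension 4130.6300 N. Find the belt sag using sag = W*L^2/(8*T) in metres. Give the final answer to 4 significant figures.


sag = 271.3790 * 1.5580^2 / (8 * 4130.6300)
sag = 0.01993 m


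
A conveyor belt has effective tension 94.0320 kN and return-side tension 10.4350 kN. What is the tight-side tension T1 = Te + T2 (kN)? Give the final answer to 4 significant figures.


T1 = Te + T2 = 94.0320 + 10.4350
T1 = 104.5 kN


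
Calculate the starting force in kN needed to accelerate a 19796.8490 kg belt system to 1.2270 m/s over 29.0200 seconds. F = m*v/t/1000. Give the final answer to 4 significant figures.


F = 19796.8490 * 1.2270 / 29.0200 / 1000
F = 0.8370 kN


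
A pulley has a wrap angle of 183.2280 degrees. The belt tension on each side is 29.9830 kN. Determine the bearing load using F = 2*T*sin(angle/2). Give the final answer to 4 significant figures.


F = 2 * 29.9830 * sin(183.2280/2 deg)
F = 59.94 kN


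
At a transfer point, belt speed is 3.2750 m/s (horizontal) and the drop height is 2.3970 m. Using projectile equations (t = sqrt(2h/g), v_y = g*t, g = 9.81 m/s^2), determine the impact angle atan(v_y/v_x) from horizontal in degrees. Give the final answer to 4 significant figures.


t = sqrt(2*2.3970/9.81) = 0.69906 s
v_y = 9.81 * 0.69906 = 6.85778 m/s
angle = atan(6.85778 / 3.2750) = 64.47 deg


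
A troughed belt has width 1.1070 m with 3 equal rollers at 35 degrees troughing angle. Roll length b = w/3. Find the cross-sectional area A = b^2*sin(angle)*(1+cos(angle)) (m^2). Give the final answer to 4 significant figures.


b = 1.1070/3 = 0.369 m
A = 0.369^2 * sin(35 deg) * (1 + cos(35 deg))
A = 0.1421 m^2


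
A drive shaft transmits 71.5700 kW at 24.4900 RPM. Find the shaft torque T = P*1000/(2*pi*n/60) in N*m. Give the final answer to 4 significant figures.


omega = 2*pi*24.4900/60 = 2.56459 rad/s
T = 71.5700*1000 / 2.56459
T = 27910 N*m


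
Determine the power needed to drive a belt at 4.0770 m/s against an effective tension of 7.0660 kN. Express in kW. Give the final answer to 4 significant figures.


P = Te * v = 7.0660 * 4.0770
P = 28.81 kW


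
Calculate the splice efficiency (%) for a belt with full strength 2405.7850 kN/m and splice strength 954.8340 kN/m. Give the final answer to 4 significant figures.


Eff = 954.8340 / 2405.7850 * 100
Eff = 39.69 %


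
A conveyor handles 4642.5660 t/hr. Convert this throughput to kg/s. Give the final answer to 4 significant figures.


m_dot = 4642.5660 * 1000 / 3600
m_dot = 1290 kg/s


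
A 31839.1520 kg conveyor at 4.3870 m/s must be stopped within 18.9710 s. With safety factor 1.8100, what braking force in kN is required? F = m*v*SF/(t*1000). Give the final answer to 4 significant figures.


F = 31839.1520 * 4.3870 / 18.9710 * 1.8100 / 1000
F = 13.33 kN


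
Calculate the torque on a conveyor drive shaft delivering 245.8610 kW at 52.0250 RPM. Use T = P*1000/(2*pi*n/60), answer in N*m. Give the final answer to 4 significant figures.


omega = 2*pi*52.0250/60 = 5.44805 rad/s
T = 245.8610*1000 / 5.44805
T = 45130 N*m


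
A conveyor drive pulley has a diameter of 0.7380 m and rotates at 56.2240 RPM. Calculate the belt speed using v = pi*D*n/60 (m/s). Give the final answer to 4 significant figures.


v = pi * 0.7380 * 56.2240 / 60
v = 2.173 m/s


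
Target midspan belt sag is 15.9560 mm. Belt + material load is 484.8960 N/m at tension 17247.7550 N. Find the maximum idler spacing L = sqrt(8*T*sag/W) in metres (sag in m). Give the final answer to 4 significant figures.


sag = 15.9560/1000 = 0.015956 m
L = sqrt(8 * 17247.7550 * 0.015956 / 484.8960)
L = 2.131 m


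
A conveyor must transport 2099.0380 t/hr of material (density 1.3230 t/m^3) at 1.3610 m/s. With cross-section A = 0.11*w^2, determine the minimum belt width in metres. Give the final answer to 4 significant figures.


A_req = 2099.0380 / (1.3610 * 1.3230 * 3600) = 0.323817 m^2
w = sqrt(0.323817 / 0.11)
w = 1.716 m


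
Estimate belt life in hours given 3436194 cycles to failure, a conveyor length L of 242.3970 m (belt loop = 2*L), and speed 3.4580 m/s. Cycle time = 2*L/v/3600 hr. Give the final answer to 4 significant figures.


cycle_time = 2 * 242.3970 / 3.4580 / 3600 = 0.038943 hr
life = 3436194 * 0.038943 = 133800 hours


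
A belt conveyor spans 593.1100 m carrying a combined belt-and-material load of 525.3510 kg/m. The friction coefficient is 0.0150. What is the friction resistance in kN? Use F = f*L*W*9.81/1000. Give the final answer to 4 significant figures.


F = 0.0150 * 593.1100 * 525.3510 * 9.81 / 1000
F = 45.85 kN


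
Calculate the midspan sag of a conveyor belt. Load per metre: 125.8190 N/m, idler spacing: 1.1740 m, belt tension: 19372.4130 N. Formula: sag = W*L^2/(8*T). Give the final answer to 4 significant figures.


sag = 125.8190 * 1.1740^2 / (8 * 19372.4130)
sag = 0.001119 m


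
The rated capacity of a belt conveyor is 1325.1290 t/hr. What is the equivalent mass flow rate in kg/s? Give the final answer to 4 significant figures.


m_dot = 1325.1290 * 1000 / 3600
m_dot = 368.1 kg/s


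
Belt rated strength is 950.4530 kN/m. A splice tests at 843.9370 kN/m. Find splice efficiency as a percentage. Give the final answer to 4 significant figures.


Eff = 843.9370 / 950.4530 * 100
Eff = 88.79 %


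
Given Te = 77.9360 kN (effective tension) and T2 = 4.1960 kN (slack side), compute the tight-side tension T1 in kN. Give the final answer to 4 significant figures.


T1 = Te + T2 = 77.9360 + 4.1960
T1 = 82.13 kN


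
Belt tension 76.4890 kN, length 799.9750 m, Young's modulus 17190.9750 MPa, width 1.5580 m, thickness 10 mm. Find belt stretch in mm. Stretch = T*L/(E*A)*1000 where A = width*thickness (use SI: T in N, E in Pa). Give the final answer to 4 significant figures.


A = 1.5580 * 0.01 = 0.01558 m^2
Stretch = 76.4890*1000 * 799.9750 / (17190.9750e6 * 0.01558) * 1000
Stretch = 228.5 mm


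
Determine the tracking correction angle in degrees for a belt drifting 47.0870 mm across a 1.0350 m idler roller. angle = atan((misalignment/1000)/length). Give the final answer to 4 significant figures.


misalign_m = 47.0870 / 1000 = 0.047087 m
angle = atan(0.047087 / 1.0350)
angle = 2.605 deg


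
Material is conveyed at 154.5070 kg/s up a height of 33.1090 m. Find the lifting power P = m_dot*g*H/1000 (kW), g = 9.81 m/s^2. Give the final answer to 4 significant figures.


P = 154.5070 * 9.81 * 33.1090 / 1000
P = 50.18 kW


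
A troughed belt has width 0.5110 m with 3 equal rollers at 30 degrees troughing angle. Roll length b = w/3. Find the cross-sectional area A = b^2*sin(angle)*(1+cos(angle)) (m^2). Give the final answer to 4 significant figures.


b = 0.5110/3 = 0.170333 m
A = 0.170333^2 * sin(30 deg) * (1 + cos(30 deg))
A = 0.02707 m^2


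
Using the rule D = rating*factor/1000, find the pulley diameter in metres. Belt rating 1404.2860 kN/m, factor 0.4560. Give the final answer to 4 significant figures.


D = 1404.2860 * 0.4560 / 1000
D = 0.6404 m


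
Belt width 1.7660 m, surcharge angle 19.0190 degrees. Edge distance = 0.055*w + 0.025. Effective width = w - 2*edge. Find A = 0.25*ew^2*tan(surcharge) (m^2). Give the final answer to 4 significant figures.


edge = 0.055*1.7660 + 0.025 = 0.12213 m
ew = 1.7660 - 2*0.12213 = 1.52174 m
A = 0.25 * 1.52174^2 * tan(19.0190 deg)
A = 0.1996 m^2


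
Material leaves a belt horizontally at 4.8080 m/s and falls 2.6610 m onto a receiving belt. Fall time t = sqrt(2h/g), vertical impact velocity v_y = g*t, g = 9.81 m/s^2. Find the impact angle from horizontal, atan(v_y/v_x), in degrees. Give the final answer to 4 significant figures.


t = sqrt(2*2.6610/9.81) = 0.736551 s
v_y = 9.81 * 0.736551 = 7.22557 m/s
angle = atan(7.22557 / 4.8080) = 56.36 deg


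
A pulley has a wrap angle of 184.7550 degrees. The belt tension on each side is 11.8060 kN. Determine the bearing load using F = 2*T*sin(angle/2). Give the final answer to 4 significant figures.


F = 2 * 11.8060 * sin(184.7550/2 deg)
F = 23.59 kN


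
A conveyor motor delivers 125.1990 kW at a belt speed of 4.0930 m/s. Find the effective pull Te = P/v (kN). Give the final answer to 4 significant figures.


Te = P / v = 125.1990 / 4.0930
Te = 30.59 kN


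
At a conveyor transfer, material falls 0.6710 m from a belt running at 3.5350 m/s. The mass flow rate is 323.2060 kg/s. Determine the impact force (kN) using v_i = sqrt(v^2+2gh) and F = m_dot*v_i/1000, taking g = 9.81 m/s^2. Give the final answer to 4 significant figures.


v_i = sqrt(3.5350^2 + 2*9.81*0.6710) = 5.06569 m/s
F = 323.2060 * 5.06569 / 1000
F = 1.637 kN


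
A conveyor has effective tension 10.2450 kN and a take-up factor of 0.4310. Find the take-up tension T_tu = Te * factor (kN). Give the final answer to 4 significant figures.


T_tu = 10.2450 * 0.4310
T_tu = 4.416 kN


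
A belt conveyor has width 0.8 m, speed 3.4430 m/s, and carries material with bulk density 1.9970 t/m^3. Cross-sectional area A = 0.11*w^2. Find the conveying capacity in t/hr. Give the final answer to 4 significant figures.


A = 0.11 * 0.8^2 = 0.0704 m^2
C = 0.0704 * 3.4430 * 1.9970 * 3600
C = 1743 t/hr


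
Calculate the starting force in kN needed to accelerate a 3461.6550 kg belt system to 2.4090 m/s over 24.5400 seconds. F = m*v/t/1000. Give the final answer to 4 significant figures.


F = 3461.6550 * 2.4090 / 24.5400 / 1000
F = 0.3398 kN


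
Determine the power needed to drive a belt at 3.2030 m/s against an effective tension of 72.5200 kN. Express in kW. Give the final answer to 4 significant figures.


P = Te * v = 72.5200 * 3.2030
P = 232.3 kW


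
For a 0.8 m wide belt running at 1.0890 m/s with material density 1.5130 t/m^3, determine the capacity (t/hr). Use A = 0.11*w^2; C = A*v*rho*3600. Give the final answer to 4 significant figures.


A = 0.11 * 0.8^2 = 0.0704 m^2
C = 0.0704 * 1.0890 * 1.5130 * 3600
C = 417.6 t/hr


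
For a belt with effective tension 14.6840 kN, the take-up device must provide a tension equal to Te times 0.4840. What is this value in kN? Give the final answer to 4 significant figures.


T_tu = 14.6840 * 0.4840
T_tu = 7.107 kN


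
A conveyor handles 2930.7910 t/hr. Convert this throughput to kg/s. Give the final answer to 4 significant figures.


m_dot = 2930.7910 * 1000 / 3600
m_dot = 814.1 kg/s


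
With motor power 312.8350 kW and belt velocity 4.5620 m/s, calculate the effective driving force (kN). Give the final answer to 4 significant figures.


Te = P / v = 312.8350 / 4.5620
Te = 68.57 kN


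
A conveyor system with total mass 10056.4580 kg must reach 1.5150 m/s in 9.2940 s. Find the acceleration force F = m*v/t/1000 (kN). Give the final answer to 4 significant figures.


F = 10056.4580 * 1.5150 / 9.2940 / 1000
F = 1.639 kN


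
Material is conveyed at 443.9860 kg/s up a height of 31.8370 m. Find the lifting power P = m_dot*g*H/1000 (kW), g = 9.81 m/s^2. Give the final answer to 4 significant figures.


P = 443.9860 * 9.81 * 31.8370 / 1000
P = 138.7 kW


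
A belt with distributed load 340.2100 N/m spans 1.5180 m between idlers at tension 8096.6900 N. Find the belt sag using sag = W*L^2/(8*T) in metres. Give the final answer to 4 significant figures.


sag = 340.2100 * 1.5180^2 / (8 * 8096.6900)
sag = 0.01210 m


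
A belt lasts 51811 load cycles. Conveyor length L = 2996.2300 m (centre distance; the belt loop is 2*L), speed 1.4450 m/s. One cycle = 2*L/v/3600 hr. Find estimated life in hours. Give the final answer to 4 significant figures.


cycle_time = 2 * 2996.2300 / 1.4450 / 3600 = 1.15195 hr
life = 51811 * 1.15195 = 59680 hours


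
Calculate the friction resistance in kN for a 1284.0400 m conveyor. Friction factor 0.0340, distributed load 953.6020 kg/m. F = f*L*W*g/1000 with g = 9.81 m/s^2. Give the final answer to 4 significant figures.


F = 0.0340 * 1284.0400 * 953.6020 * 9.81 / 1000
F = 408.4 kN


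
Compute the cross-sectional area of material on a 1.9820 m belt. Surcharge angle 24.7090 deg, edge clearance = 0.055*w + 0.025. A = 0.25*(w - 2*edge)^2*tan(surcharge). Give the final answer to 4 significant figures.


edge = 0.055*1.9820 + 0.025 = 0.13401 m
ew = 1.9820 - 2*0.13401 = 1.71398 m
A = 0.25 * 1.71398^2 * tan(24.7090 deg)
A = 0.3379 m^2


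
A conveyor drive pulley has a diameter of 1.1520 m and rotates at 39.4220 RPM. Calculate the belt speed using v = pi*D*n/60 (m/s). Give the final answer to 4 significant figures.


v = pi * 1.1520 * 39.4220 / 60
v = 2.378 m/s


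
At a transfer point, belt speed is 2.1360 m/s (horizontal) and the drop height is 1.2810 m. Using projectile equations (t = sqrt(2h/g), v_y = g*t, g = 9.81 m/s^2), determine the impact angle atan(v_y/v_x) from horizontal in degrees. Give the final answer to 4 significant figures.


t = sqrt(2*1.2810/9.81) = 0.51104 s
v_y = 9.81 * 0.51104 = 5.0133 m/s
angle = atan(5.0133 / 2.1360) = 66.92 deg


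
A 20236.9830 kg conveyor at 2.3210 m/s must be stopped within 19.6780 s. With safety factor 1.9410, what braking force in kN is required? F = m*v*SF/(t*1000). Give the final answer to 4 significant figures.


F = 20236.9830 * 2.3210 / 19.6780 * 1.9410 / 1000
F = 4.633 kN


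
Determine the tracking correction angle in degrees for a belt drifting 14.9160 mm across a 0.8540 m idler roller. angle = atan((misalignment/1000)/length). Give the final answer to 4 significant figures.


misalign_m = 14.9160 / 1000 = 0.014916 m
angle = atan(0.014916 / 0.8540)
angle = 1.001 deg


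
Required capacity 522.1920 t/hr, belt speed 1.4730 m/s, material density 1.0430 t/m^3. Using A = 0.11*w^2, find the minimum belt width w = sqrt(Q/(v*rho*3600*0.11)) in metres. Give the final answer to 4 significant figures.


A_req = 522.1920 / (1.4730 * 1.0430 * 3600) = 0.0944149 m^2
w = sqrt(0.0944149 / 0.11)
w = 0.9265 m


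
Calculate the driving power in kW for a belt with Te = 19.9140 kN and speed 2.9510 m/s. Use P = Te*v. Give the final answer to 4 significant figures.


P = Te * v = 19.9140 * 2.9510
P = 58.77 kW


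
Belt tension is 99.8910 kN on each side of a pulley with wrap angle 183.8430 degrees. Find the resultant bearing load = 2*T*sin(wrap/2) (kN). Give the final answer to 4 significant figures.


F = 2 * 99.8910 * sin(183.8430/2 deg)
F = 199.7 kN


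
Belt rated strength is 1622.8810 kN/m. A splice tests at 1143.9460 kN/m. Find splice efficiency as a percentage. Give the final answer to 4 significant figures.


Eff = 1143.9460 / 1622.8810 * 100
Eff = 70.49 %


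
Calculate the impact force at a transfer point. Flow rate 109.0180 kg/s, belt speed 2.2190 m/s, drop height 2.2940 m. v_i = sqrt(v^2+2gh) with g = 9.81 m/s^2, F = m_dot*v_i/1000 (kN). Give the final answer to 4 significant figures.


v_i = sqrt(2.2190^2 + 2*9.81*2.2940) = 7.06627 m/s
F = 109.0180 * 7.06627 / 1000
F = 0.7704 kN


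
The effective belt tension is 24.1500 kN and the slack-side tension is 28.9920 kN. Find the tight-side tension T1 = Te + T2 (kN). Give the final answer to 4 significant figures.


T1 = Te + T2 = 24.1500 + 28.9920
T1 = 53.14 kN


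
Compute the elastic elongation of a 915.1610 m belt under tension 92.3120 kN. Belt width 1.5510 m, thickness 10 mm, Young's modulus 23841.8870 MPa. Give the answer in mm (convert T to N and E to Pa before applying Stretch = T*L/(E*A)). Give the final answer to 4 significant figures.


A = 1.5510 * 0.01 = 0.01551 m^2
Stretch = 92.3120*1000 * 915.1610 / (23841.8870e6 * 0.01551) * 1000
Stretch = 228.5 mm


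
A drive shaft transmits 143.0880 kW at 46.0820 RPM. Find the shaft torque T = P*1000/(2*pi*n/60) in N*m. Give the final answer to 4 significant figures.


omega = 2*pi*46.0820/60 = 4.8257 rad/s
T = 143.0880*1000 / 4.8257
T = 29650 N*m


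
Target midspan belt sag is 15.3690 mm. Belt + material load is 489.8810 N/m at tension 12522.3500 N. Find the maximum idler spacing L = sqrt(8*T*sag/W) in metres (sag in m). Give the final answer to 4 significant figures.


sag = 15.3690/1000 = 0.015369 m
L = sqrt(8 * 12522.3500 * 0.015369 / 489.8810)
L = 1.773 m


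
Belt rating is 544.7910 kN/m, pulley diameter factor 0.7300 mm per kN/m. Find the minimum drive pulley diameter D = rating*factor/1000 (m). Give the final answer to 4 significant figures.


D = 544.7910 * 0.7300 / 1000
D = 0.3977 m


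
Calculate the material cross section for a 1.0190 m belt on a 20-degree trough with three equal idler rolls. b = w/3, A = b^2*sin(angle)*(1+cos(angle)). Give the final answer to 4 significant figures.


b = 1.0190/3 = 0.339667 m
A = 0.339667^2 * sin(20 deg) * (1 + cos(20 deg))
A = 0.07654 m^2


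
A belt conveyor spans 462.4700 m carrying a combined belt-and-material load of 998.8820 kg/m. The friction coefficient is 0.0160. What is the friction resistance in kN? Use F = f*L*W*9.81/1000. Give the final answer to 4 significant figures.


F = 0.0160 * 462.4700 * 998.8820 * 9.81 / 1000
F = 72.51 kN


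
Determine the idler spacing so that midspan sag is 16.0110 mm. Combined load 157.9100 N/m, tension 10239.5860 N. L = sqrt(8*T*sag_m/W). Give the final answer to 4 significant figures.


sag = 16.0110/1000 = 0.016011 m
L = sqrt(8 * 10239.5860 * 0.016011 / 157.9100)
L = 2.882 m


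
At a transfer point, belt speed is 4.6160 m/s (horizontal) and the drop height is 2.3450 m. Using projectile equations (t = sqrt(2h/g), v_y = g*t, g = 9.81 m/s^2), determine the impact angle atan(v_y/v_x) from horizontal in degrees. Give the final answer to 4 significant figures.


t = sqrt(2*2.3450/9.81) = 0.691436 s
v_y = 9.81 * 0.691436 = 6.78299 m/s
angle = atan(6.78299 / 4.6160) = 55.76 deg
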